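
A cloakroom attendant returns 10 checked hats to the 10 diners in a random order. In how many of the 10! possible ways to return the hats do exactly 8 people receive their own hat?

Pick the 8 fixed positions: C(10,8) = 45 ways.
The other 2 form a derangement: !2 = 1.
Total: 45 × 1 = 45.

45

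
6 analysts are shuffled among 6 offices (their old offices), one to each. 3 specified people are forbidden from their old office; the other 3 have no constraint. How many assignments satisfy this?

426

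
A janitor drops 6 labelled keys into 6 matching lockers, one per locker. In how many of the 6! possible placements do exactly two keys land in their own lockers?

135

Choose which 2 of the 6 are fixed: C(6,2) = 15.
The remaining 4 must be deranged: !4 = 9.
Total: 15 × 9 = 135.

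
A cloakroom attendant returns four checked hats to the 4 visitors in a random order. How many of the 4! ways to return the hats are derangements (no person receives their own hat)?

Recurrence: !4 = 3·(!3 + !2).
!4 = 3·(2 + 1) = 3·3 = 9

9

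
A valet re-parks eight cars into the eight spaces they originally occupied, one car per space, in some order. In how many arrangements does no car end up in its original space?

By inclusion-exclusion, !8 = Σ (-1)^k · 8!/k! for k=0..8
= 8! - 8!/1! + 8!/2! - 8!/3! + 8!/4! - 8!/5! + 8!/6! - 8!/7! + 8!/8!
= 40320 - 40320 + 20160 - 6720 + 1680 - 336 + 56 - 8 + 1
= 14833

14833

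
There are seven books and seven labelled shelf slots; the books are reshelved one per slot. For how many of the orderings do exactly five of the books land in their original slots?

21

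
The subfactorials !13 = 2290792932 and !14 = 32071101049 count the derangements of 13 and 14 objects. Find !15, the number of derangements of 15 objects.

481066515734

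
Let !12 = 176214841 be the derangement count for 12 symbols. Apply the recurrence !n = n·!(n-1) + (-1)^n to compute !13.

!13 = 13·176214841 - 1 = 2290792932.

2290792932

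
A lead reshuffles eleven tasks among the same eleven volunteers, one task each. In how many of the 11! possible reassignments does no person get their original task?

The subfactorial !11 = [11!/e] (nearest integer).
11! = 39916800, and 39916800/e ≈ 14684570.08, so !11 = 14684570.

14684570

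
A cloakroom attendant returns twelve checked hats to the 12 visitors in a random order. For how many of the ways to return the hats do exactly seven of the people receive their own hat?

Pick the 7 fixed positions: C(12,7) = 792 ways.
The other 5 form a derangement: !5 = 44.
Total: 792 × 44 = 34848.

34848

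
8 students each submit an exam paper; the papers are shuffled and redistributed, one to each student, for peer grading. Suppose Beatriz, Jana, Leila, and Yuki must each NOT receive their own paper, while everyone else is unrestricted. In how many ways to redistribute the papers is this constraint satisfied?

Inclusion-exclusion on the 4 forbidden self-matches:
Σ_{j=0}^{4} (-1)^j C(4,j)(8-j)!
= C(4,0)·8! - C(4,1)·7! + C(4,2)·6! - C(4,3)·5! + C(4,4)·4!
= 40320 - 20160 + 4320 - 480 + 24
= 24024

24024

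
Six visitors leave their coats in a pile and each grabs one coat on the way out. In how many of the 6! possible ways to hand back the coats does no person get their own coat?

265

The number of derangements of 6 is !6 = Σ_{k=0}^{6} (-1)^k·6!/k!
= 6! - 6!/1! + 6!/2! - 6!/3! + 6!/4! - 6!/5! + 6!/6!
= 720 - 720 + 360 - 120 + 30 - 6 + 1
= 265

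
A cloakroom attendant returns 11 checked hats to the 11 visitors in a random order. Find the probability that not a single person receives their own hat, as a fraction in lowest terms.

1468457/3991680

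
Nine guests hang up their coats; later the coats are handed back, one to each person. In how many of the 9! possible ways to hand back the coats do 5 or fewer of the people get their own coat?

# with exactly i fixed is C(9,i)·!(9-i); sum over i=0..5:
  i=0: C(9,0)·!9 = 1·133496 = 133496
  i=1: C(9,1)·!8 = 9·14833 = 133497
  i=2: C(9,2)·!7 = 36·1854 = 66744
  i=3: C(9,3)·!6 = 84·265 = 22260
  i=4: C(9,4)·!5 = 126·44 = 5544
  i=5: C(9,5)·!4 = 126·9 = 1134
Total = 362675.

362675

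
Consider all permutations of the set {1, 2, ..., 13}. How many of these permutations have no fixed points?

2290792932

Recurrence: !13 = 12·(!12 + !11).
!13 = 12·(176214841 + 14684570) = 12·190899411 = 2290792932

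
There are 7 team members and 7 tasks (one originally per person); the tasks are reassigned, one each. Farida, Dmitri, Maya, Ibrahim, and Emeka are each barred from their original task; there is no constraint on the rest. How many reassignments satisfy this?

2428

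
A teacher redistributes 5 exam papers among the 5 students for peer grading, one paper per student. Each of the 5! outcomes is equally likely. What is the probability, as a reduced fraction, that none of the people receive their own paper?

11/30

Favorable outcomes: !5 = 44.
Total outcomes: 5! = 120.
Probability = 44/120 = 11/30.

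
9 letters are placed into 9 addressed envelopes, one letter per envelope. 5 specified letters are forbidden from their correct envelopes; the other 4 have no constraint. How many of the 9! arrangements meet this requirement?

Let A_j be the event that the j-th constrained one is fixed. By inclusion-exclusion over the 5 events:
Σ_{j=0}^{5} (-1)^j C(5,j)(9-j)!
= C(5,0)·9! - C(5,1)·8! + C(5,2)·7! - C(5,3)·6! + C(5,4)·5! - C(5,5)·4!
= 362880 - 201600 + 50400 - 7200 + 600 - 24
= 205056

205056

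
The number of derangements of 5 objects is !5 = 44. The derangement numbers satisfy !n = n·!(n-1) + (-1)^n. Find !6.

265

!6 = 6·44 + 1 = 265.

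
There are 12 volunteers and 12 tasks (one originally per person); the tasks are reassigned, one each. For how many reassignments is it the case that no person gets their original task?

!12 is the nearest integer to 12!/e.
12! = 479001600, and 479001600/e ≈ 176214840.93, so !12 = 176214841.

176214841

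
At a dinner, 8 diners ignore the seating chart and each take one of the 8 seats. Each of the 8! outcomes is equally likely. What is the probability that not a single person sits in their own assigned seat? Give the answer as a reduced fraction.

Favorable outcomes: !8 = 14833.
Total outcomes: 8! = 40320.
Probability = 14833/40320 = 2119/5760.

2119/5760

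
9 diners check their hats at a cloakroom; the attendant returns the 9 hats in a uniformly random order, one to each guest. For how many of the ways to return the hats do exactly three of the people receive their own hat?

22260

Choose which 3 of the 9 are fixed: C(9,3) = 84.
The other 6 form a derangement: !6 = 265.
Total: 84 × 265 = 22260.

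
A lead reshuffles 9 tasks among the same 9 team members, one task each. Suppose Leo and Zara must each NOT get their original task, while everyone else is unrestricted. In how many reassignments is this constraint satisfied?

287280

Let A_j be the event that the j-th constrained one is fixed. By inclusion-exclusion over the 2 events:
Σ_{j=0}^{2} (-1)^j C(2,j)(9-j)!
= C(2,0)·9! - C(2,1)·8! + C(2,2)·7!
= 362880 - 80640 + 5040
= 287280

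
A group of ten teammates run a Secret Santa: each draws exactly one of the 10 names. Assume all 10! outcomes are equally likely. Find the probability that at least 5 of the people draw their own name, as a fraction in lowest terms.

Favorable outcomes: Σ_{i≥5} C(10,i)·!(10-i) = 252·44 + 210·9 + 120·2 + 45·1 + 10·0 + 1·1 = 13264.
Total outcomes: 10! = 3628800.
Probability = 13264/3628800 = 829/226800.

829/226800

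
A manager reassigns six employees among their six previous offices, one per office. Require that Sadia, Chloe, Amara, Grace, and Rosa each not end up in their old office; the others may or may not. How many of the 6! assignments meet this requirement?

Let A_j be the event that the j-th constrained one is fixed. By inclusion-exclusion over the 5 events:
Σ_{j=0}^{5} (-1)^j C(5,j)(6-j)!
= C(5,0)·6! - C(5,1)·5! + C(5,2)·4! - C(5,3)·3! + C(5,4)·2! - C(5,5)·1!
= 720 - 600 + 240 - 60 + 10 - 1
= 309

309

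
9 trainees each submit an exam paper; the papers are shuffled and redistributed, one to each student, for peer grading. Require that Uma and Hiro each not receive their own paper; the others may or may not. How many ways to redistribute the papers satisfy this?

287280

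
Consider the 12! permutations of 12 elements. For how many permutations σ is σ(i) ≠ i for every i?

176214841

By inclusion-exclusion, !12 = Σ (-1)^k · 12!/k! for k=0..12
= 12! - 12!/1! + 12!/2! - 12!/3! + 12!/4! - 12!/5! + 12!/6! - 12!/7! + 12!/8! - 12!/9! + 12!/10! - 12!/11! + 12!/12!
= 479001600 - 479001600 + 239500800 - 79833600 + 19958400 - 3991680 + 665280 - 95040 + 11880 - 1320 + 132 - 12 + 1
= 176214841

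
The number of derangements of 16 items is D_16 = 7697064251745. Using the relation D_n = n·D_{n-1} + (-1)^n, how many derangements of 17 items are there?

D_17 = 17·7697064251745 - 1 = 130850092279664.

130850092279664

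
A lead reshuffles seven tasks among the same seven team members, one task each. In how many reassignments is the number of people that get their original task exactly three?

315

Choose which 3 of the 7 are fixed: C(7,3) = 35.
The remaining 4 must be deranged: !4 = 9.
Total: 35 × 9 = 315.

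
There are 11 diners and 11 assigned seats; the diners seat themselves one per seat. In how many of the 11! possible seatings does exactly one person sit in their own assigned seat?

14684571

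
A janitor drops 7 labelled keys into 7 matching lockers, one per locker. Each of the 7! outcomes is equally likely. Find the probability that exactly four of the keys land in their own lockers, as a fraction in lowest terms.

Favorable outcomes: C(7,4)·!3 = 35·2 = 70.
Total outcomes: 7! = 5040.
Probability = 70/5040 = 1/72.

1/72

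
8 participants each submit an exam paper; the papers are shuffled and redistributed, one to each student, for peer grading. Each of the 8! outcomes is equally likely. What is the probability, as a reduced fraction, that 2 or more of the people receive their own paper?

2131/8064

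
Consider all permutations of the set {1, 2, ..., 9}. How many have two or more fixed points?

# with exactly i fixed is C(9,i)·!(9-i); sum over i=2..9:
  i=2: C(9,2)·!7 = 36·1854 = 66744
  i=3: C(9,3)·!6 = 84·265 = 22260
  i=4: C(9,4)·!5 = 126·44 = 5544
  i=5: C(9,5)·!4 = 126·9 = 1134
  i=6: C(9,6)·!3 = 84·2 = 168
  i=7: C(9,7)·!2 = 36·1 = 36
  i=8: C(9,8)·!1 = 9·0 = 0
  i=9: C(9,9)·!0 = 1·1 = 1
Total = 95887.

95887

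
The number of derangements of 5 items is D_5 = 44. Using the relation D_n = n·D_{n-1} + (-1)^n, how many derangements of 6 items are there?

265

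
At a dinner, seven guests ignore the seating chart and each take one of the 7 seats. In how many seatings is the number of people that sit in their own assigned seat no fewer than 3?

407

Sum C(7,i)·!(7-i) for i = 3..7:
  i=3: C(7,3)·!4 = 35·9 = 315
  i=4: C(7,4)·!3 = 35·2 = 70
  i=5: C(7,5)·!2 = 21·1 = 21
  i=6: C(7,6)·!1 = 7·0 = 0
  i=7: C(7,7)·!0 = 1·1 = 1
Total = 407.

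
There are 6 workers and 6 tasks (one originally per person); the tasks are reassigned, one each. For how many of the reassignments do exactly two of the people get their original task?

135

Choose which 2 of the 6 are fixed: C(6,2) = 15.
The other 4 form a derangement: !4 = 9.
Total: 15 × 9 = 135.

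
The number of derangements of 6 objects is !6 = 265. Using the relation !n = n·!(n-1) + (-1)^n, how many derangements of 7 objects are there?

1854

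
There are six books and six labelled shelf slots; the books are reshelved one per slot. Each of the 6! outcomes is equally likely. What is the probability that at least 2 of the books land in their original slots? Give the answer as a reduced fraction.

Favorable outcomes: Σ_{i≥2} C(6,i)·!(6-i) = 15·9 + 20·2 + 15·1 + 6·0 + 1·1 = 191.
Total outcomes: 6! = 720.
Probability = 191/720 = 191/720.

191/720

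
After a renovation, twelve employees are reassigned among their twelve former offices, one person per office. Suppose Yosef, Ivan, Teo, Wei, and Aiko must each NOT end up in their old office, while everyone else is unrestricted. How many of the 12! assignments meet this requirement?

312273360

Let A_j be the event that the j-th constrained one is fixed. By inclusion-exclusion over the 5 events:
Σ_{j=0}^{5} (-1)^j C(5,j)(12-j)!
= C(5,0)·12! - C(5,1)·11! + C(5,2)·10! - C(5,3)·9! + C(5,4)·8! - C(5,5)·7!
= 479001600 - 199584000 + 36288000 - 3628800 + 201600 - 5040
= 312273360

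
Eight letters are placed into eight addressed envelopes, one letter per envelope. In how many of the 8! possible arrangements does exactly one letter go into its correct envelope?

14832

Choose which one of the 8 is fixed: C(8,1) = 8.
The other 7 form a derangement: !7 = 1854.
Total: 8 × 1854 = 14832.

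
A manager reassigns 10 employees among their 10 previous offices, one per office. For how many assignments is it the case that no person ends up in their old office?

1334961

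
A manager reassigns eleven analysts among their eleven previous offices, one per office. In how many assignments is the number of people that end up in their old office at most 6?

Sum C(11,i)·!(11-i) for i = 0..6:
  i=0: C(11,0)·!11 = 1·14684570 = 14684570
  i=1: C(11,1)·!10 = 11·1334961 = 14684571
  i=2: C(11,2)·!9 = 55·133496 = 7342280
  i=3: C(11,3)·!8 = 165·14833 = 2447445
  i=4: C(11,4)·!7 = 330·1854 = 611820
  i=5: C(11,5)·!6 = 462·265 = 122430
  i=6: C(11,6)·!5 = 462·44 = 20328
Total = 39913444.

39913444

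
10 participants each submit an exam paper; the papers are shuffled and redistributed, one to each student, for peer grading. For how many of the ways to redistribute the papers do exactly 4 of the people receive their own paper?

55650

Choose which 4 of the 10 are fixed: C(10,4) = 210.
The other 6 form a derangement: !6 = 265.
Total: 210 × 265 = 55650.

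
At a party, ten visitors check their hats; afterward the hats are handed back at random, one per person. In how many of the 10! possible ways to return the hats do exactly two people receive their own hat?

Choose which 2 of the 10 are fixed: C(10,2) = 45.
The other 8 form a derangement: !8 = 14833.
Total: 45 × 14833 = 667485.

667485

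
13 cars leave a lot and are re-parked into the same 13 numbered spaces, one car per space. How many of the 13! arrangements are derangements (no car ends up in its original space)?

2290792932

Use !n = (n-1)(!(n-1) + !(n-2)).
!13 = 12·(176214841 + 14684570) = 12·190899411 = 2290792932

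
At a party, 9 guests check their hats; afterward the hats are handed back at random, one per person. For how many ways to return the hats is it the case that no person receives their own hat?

The subfactorial !9 = [9!/e] (nearest integer).
9! = 362880, and 362880/e ≈ 133496.09, so !9 = 133496.

133496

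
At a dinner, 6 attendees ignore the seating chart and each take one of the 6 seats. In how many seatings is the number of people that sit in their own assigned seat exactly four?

Choose which 4 of the 6 are fixed: C(6,4) = 15.
The remaining 2 must be deranged: !2 = 1.
Total: 15 × 1 = 15.

15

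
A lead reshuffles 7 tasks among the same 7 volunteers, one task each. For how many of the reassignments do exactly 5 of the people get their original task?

Pick the 5 fixed positions: C(7,5) = 21 ways.
The remaining 2 must be deranged: !2 = 1.
Total: 21 × 1 = 21.

21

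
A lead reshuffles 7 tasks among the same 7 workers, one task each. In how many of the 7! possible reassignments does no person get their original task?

1854

The number of derangements of 7 is !7 = Σ_{k=0}^{7} (-1)^k·7!/k!
= 7! - 7!/1! + 7!/2! - 7!/3! + 7!/4! - 7!/5! + 7!/6! - 7!/7!
= 5040 - 5040 + 2520 - 840 + 210 - 42 + 7 - 1
= 1854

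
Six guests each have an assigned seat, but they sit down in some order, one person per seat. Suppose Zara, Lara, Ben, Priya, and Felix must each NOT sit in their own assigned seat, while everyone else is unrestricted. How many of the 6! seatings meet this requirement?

Inclusion-exclusion on the 5 forbidden self-matches:
Σ_{j=0}^{5} (-1)^j C(5,j)(6-j)!
= C(5,0)·6! - C(5,1)·5! + C(5,2)·4! - C(5,3)·3! + C(5,4)·2! - C(5,5)·1!
= 720 - 600 + 240 - 60 + 10 - 1
= 309

309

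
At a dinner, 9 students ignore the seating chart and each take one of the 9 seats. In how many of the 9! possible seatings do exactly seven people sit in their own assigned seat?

36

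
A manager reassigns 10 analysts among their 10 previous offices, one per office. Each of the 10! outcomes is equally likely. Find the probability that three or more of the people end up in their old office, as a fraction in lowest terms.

145697/1814400

Favorable outcomes: Σ_{i≥3} C(10,i)·!(10-i) = 120·1854 + 210·265 + 252·44 + 210·9 + 120·2 + 45·1 + 10·0 + 1·1 = 291394.
Total outcomes: 10! = 3628800.
Probability = 291394/3628800 = 145697/1814400.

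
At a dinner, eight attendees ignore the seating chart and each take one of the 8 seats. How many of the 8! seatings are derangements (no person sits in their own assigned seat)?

14833

The subfactorial !8 = [8!/e] (nearest integer).
8! = 40320, and 40320/e ≈ 14832.90, so !8 = 14833.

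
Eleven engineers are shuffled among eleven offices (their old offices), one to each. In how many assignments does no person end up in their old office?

By inclusion-exclusion, !11 = Σ (-1)^k · 11!/k! for k=0..11
= 11! - 11!/1! + 11!/2! - 11!/3! + 11!/4! - 11!/5! + 11!/6! - 11!/7! + 11!/8! - 11!/9! + 11!/10! - 11!/11!
= 39916800 - 39916800 + 19958400 - 6652800 + 1663200 - 332640 + 55440 - 7920 + 990 - 110 + 11 - 1
= 14684570

14684570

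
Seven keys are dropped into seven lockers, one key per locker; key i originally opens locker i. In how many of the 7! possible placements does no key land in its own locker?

1854

The subfactorial !7 = [7!/e] (nearest integer).
7! = 5040, and 5040/e ≈ 1854.11, so !7 = 1854.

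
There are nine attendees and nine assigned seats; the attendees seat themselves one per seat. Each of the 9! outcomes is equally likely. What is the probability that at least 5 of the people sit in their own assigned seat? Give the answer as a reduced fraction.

Favorable outcomes: Σ_{i≥5} C(9,i)·!(9-i) = 126·9 + 84·2 + 36·1 + 9·0 + 1·1 = 1339.
Total outcomes: 9! = 362880.
Probability = 1339/362880 = 1339/362880.

1339/362880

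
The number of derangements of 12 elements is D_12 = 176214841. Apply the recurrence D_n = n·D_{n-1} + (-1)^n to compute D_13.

D_13 = 13·176214841 - 1 = 2290792932.

2290792932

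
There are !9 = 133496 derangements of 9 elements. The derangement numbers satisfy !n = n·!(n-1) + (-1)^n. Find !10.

1334961

!10 = 10·133496 + 1 = 1334961.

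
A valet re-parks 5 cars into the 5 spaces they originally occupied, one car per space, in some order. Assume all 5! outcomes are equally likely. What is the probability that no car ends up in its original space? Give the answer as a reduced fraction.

Favorable outcomes: !5 = 44.
Total outcomes: 5! = 120.
Probability = 44/120 = 11/30.

11/30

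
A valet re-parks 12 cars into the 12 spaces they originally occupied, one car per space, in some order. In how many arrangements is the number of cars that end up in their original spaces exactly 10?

66

Pick the 10 fixed positions: C(12,10) = 66 ways.
The other 2 form a derangement: !2 = 1.
Total: 66 × 1 = 66.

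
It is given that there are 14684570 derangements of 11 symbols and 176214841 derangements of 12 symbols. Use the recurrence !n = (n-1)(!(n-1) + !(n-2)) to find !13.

!13 = (13-1)·(!12 + !11) = 12·(176214841 + 14684570) = 12·190899411 = 2290792932.

2290792932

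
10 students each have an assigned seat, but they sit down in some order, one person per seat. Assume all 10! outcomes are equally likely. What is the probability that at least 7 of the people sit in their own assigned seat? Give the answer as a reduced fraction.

Favorable outcomes: Σ_{i≥7} C(10,i)·!(10-i) = 120·2 + 45·1 + 10·0 + 1·1 = 286.
Total outcomes: 10! = 3628800.
Probability = 286/3628800 = 143/1814400.

143/1814400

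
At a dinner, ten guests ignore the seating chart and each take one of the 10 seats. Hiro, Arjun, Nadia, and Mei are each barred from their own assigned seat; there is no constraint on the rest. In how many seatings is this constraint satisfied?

2399760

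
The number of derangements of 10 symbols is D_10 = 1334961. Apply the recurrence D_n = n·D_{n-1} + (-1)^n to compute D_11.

D_11 = 11·1334961 - 1 = 14684570.

14684570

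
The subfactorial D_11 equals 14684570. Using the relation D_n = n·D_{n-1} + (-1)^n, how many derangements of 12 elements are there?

176214841

D_12 = 12·14684570 + 1 = 176214841.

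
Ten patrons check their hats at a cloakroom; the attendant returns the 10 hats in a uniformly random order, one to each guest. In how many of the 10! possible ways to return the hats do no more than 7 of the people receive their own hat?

3628754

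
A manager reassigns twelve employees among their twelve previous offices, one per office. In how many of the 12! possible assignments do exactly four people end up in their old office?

7342335

Pick the 4 fixed positions: C(12,4) = 495 ways.
The remaining 8 must be deranged: !8 = 14833.
Total: 495 × 14833 = 7342335.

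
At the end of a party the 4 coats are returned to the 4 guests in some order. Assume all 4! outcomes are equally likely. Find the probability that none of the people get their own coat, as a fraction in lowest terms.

3/8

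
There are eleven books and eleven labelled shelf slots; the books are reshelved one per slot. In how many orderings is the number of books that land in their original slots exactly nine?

Choose which 9 of the 11 are fixed: C(11,9) = 55.
The other 2 form a derangement: !2 = 1.
Total: 55 × 1 = 55.

55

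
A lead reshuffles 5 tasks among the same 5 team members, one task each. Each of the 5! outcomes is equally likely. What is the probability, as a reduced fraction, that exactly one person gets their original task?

3/8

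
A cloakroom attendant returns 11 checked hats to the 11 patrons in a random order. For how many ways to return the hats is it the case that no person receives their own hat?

!11 is the nearest integer to 11!/e.
11! = 39916800, and 39916800/e ≈ 14684570.08, so !11 = 14684570.

14684570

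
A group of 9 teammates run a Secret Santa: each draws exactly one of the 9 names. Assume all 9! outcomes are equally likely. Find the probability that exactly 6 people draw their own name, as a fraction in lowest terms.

1/2160

Favorable outcomes: C(9,6)·!3 = 84·2 = 168.
Total outcomes: 9! = 362880.
Probability = 168/362880 = 1/2160.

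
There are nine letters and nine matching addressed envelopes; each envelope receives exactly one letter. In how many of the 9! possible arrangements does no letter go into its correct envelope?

133496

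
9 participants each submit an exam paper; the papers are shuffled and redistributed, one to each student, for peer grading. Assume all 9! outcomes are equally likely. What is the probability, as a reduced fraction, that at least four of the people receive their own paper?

Favorable outcomes: Σ_{i≥4} C(9,i)·!(9-i) = 126·44 + 126·9 + 84·2 + 36·1 + 9·0 + 1·1 = 6883.
Total outcomes: 9! = 362880.
Probability = 6883/362880 = 6883/362880.

6883/362880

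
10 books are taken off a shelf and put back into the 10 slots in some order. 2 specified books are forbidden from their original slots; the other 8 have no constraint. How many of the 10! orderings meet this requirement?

Let A_j be the event that the j-th constrained one is fixed. By inclusion-exclusion over the 2 events:
Σ_{j=0}^{2} (-1)^j C(2,j)(10-j)!
= C(2,0)·10! - C(2,1)·9! + C(2,2)·8!
= 3628800 - 725760 + 40320
= 2943360

2943360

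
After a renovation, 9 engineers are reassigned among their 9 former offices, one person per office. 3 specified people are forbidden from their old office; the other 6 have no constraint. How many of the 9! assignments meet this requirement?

Inclusion-exclusion on the 3 forbidden self-matches:
Σ_{j=0}^{3} (-1)^j C(3,j)(9-j)!
= C(3,0)·9! - C(3,1)·8! + C(3,2)·7! - C(3,3)·6!
= 362880 - 120960 + 15120 - 720
= 256320

256320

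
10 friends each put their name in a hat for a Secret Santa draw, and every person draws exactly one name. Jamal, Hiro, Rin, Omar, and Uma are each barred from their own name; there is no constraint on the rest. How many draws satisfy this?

2170680

Inclusion-exclusion on the 5 forbidden self-matches:
Σ_{j=0}^{5} (-1)^j C(5,j)(10-j)!
= C(5,0)·10! - C(5,1)·9! + C(5,2)·8! - C(5,3)·7! + C(5,4)·6! - C(5,5)·5!
= 3628800 - 1814400 + 403200 - 50400 + 3600 - 120
= 2170680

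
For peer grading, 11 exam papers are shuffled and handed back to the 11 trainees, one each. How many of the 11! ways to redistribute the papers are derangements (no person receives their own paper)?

14684570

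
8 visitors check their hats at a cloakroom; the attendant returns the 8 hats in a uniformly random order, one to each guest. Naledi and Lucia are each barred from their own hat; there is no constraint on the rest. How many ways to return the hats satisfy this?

30960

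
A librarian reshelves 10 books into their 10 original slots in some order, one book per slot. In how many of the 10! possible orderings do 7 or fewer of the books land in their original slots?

Sum C(10,i)·!(10-i) for i = 0..7:
  i=0: C(10,0)·!10 = 1·1334961 = 1334961
  i=1: C(10,1)·!9 = 10·133496 = 1334960
  i=2: C(10,2)·!8 = 45·14833 = 667485
  i=3: C(10,3)·!7 = 120·1854 = 222480
  i=4: C(10,4)·!6 = 210·265 = 55650
  i=5: C(10,5)·!5 = 252·44 = 11088
  i=6: C(10,6)·!4 = 210·9 = 1890
  i=7: C(10,7)·!3 = 120·2 = 240
Total = 3628754.

3628754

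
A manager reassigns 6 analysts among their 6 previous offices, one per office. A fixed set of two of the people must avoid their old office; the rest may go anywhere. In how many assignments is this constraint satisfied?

Let A_j be the event that the j-th constrained one is fixed. By inclusion-exclusion over the 2 events:
Σ_{j=0}^{2} (-1)^j C(2,j)(6-j)!
= C(2,0)·6! - C(2,1)·5! + C(2,2)·4!
= 720 - 240 + 24
= 504

504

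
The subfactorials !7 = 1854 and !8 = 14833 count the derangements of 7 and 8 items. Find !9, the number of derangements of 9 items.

!9 = (9-1)·(!8 + !7) = 8·(14833 + 1854) = 8·16687 = 133496.

133496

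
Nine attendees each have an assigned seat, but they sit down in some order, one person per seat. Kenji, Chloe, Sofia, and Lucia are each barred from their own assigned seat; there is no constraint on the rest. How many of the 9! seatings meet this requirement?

Let A_j be the event that the j-th constrained one is fixed. By inclusion-exclusion over the 4 events:
Σ_{j=0}^{4} (-1)^j C(4,j)(9-j)!
= C(4,0)·9! - C(4,1)·8! + C(4,2)·7! - C(4,3)·6! + C(4,4)·5!
= 362880 - 161280 + 30240 - 2880 + 120
= 229080

229080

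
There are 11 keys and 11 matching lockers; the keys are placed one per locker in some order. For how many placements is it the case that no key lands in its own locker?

14684570

By inclusion-exclusion, !11 = Σ (-1)^k · 11!/k! for k=0..11
= 11! - 11!/1! + 11!/2! - 11!/3! + 11!/4! - 11!/5! + 11!/6! - 11!/7! + 11!/8! - 11!/9! + 11!/10! - 11!/11!
= 39916800 - 39916800 + 19958400 - 6652800 + 1663200 - 332640 + 55440 - 7920 + 990 - 110 + 11 - 1
= 14684570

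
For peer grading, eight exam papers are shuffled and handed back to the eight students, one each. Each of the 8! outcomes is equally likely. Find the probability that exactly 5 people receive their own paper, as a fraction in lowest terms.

1/360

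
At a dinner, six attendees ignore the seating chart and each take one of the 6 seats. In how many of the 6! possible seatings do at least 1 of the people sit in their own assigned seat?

Sum C(6,i)·!(6-i) for i = 1..6:
  i=1: C(6,1)·!5 = 6·44 = 264
  i=2: C(6,2)·!4 = 15·9 = 135
  i=3: C(6,3)·!3 = 20·2 = 40
  i=4: C(6,4)·!2 = 15·1 = 15
  i=5: C(6,5)·!1 = 6·0 = 0
  i=6: C(6,6)·!0 = 1·1 = 1
Total = 455.

455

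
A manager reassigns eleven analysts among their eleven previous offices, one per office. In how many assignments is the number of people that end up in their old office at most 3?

39158866

Sum C(11,i)·!(11-i) for i = 0..3:
  i=0: C(11,0)·!11 = 1·14684570 = 14684570
  i=1: C(11,1)·!10 = 11·1334961 = 14684571
  i=2: C(11,2)·!9 = 55·133496 = 7342280
  i=3: C(11,3)·!8 = 165·14833 = 2447445
Total = 39158866.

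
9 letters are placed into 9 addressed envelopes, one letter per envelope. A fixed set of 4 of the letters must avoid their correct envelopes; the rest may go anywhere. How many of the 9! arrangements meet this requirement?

Let A_j be the event that the j-th constrained one is fixed. By inclusion-exclusion over the 4 events:
Σ_{j=0}^{4} (-1)^j C(4,j)(9-j)!
= C(4,0)·9! - C(4,1)·8! + C(4,2)·7! - C(4,3)·6! + C(4,4)·5!
= 362880 - 161280 + 30240 - 2880 + 120
= 229080

229080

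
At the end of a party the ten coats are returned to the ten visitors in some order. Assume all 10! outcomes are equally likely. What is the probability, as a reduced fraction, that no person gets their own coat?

Favorable outcomes: !10 = 1334961.
Total outcomes: 10! = 3628800.
Probability = 1334961/3628800 = 16481/44800.

16481/44800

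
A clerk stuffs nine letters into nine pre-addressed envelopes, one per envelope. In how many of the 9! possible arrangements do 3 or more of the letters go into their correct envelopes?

Sum C(9,i)·!(9-i) for i = 3..9:
  i=3: C(9,3)·!6 = 84·265 = 22260
  i=4: C(9,4)·!5 = 126·44 = 5544
  i=5: C(9,5)·!4 = 126·9 = 1134
  i=6: C(9,6)·!3 = 84·2 = 168
  i=7: C(9,7)·!2 = 36·1 = 36
  i=8: C(9,8)·!1 = 9·0 = 0
  i=9: C(9,9)·!0 = 1·1 = 1
Total = 29143.

29143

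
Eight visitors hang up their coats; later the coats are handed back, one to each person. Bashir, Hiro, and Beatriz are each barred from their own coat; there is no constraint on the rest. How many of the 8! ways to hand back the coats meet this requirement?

27240

Inclusion-exclusion on the 3 forbidden self-matches:
Σ_{j=0}^{3} (-1)^j C(3,j)(8-j)!
= C(3,0)·8! - C(3,1)·7! + C(3,2)·6! - C(3,3)·5!
= 40320 - 15120 + 2160 - 120
= 27240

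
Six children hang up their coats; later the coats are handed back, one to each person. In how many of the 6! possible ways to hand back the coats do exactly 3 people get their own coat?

40

Pick the 3 fixed positions: C(6,3) = 20 ways.
The other 3 form a derangement: !3 = 2.
Total: 20 × 2 = 40.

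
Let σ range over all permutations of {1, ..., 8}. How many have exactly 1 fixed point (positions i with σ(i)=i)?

14832

Pick the single fixed position: C(8,1) = 8 ways.
The other 7 form a derangement: !7 = 1854.
Total: 8 × 1854 = 14832.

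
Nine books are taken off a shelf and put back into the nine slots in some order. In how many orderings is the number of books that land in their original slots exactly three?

22260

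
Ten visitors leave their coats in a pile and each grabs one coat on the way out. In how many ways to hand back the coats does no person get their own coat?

1334961

!10 is the nearest integer to 10!/e.
10! = 3628800, and 3628800/e ≈ 1334960.92, so !10 = 1334961.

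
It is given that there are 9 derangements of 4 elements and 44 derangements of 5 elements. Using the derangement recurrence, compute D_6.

D_6 = (6-1)·(D_5 + D_4) = 5·(44 + 9) = 5·53 = 265.

265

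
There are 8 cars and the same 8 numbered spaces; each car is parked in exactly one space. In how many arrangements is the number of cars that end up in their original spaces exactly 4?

Choose which 4 of the 8 are fixed: C(8,4) = 70.
The remaining 4 must be deranged: !4 = 9.
Total: 70 × 9 = 630.

630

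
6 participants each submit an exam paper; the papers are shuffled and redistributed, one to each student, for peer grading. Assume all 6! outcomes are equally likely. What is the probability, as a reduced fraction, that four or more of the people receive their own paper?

Favorable outcomes: Σ_{i≥4} C(6,i)·!(6-i) = 15·1 + 6·0 + 1·1 = 16.
Total outcomes: 6! = 720.
Probability = 16/720 = 1/45.

1/45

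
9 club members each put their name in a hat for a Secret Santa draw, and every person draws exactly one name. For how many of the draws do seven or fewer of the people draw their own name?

362879

# with exactly i fixed is C(9,i)·!(9-i); sum over i=0..7:
  i=0: C(9,0)·!9 = 1·133496 = 133496
  i=1: C(9,1)·!8 = 9·14833 = 133497
  i=2: C(9,2)·!7 = 36·1854 = 66744
  i=3: C(9,3)·!6 = 84·265 = 22260
  i=4: C(9,4)·!5 = 126·44 = 5544
  i=5: C(9,5)·!4 = 126·9 = 1134
  i=6: C(9,6)·!3 = 84·2 = 168
  i=7: C(9,7)·!2 = 36·1 = 36
Total = 362879.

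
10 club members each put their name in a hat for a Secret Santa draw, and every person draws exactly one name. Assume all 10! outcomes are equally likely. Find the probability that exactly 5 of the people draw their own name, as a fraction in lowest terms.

11/3600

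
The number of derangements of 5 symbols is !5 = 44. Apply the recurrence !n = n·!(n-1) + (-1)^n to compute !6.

265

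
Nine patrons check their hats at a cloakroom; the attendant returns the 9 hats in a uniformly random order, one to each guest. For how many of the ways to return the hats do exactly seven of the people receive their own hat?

36

Choose which 7 of the 9 are fixed: C(9,7) = 36.
The remaining 2 must be deranged: !2 = 1.
Total: 36 × 1 = 36.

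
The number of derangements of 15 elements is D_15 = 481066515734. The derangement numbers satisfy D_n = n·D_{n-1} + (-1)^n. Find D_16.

7697064251745

D_16 = 16·481066515734 + 1 = 7697064251745.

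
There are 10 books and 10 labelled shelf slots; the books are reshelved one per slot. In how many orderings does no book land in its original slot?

The number of derangements of 10 is !10 = Σ_{k=0}^{10} (-1)^k·10!/k!
= 10! - 10!/1! + 10!/2! - 10!/3! + 10!/4! - 10!/5! + 10!/6! - 10!/7! + 10!/8! - 10!/9! + 10!/10!
= 3628800 - 3628800 + 1814400 - 604800 + 151200 - 30240 + 5040 - 720 + 90 - 10 + 1
= 1334961

1334961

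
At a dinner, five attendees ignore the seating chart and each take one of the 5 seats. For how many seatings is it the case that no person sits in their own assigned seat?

44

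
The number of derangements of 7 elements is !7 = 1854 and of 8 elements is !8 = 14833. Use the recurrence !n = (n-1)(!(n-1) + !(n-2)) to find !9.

133496

!9 = (9-1)·(!8 + !7) = 8·(14833 + 1854) = 8·16687 = 133496.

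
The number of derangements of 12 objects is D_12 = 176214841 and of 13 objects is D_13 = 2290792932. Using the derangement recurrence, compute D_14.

D_14 = (14-1)·(D_13 + D_12) = 13·(2290792932 + 176214841) = 13·2467007773 = 32071101049.

32071101049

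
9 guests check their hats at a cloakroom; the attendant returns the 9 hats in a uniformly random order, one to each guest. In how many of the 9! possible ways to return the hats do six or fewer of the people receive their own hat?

362843

Sum C(9,i)·!(9-i) for i = 0..6:
  i=0: C(9,0)·!9 = 1·133496 = 133496
  i=1: C(9,1)·!8 = 9·14833 = 133497
  i=2: C(9,2)·!7 = 36·1854 = 66744
  i=3: C(9,3)·!6 = 84·265 = 22260
  i=4: C(9,4)·!5 = 126·44 = 5544
  i=5: C(9,5)·!4 = 126·9 = 1134
  i=6: C(9,6)·!3 = 84·2 = 168
Total = 362843.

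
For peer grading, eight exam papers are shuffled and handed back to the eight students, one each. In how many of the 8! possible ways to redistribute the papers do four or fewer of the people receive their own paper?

40179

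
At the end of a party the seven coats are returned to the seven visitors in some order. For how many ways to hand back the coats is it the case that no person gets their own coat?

1854

!7 is the nearest integer to 7!/e.
7! = 5040, and 5040/e ≈ 1854.11, so !7 = 1854.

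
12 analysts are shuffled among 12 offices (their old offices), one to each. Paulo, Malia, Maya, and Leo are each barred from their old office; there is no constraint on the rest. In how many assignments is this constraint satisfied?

339696000

Let A_j be the event that the j-th constrained one is fixed. By inclusion-exclusion over the 4 events:
Σ_{j=0}^{4} (-1)^j C(4,j)(12-j)!
= C(4,0)·12! - C(4,1)·11! + C(4,2)·10! - C(4,3)·9! + C(4,4)·8!
= 479001600 - 159667200 + 21772800 - 1451520 + 40320
= 339696000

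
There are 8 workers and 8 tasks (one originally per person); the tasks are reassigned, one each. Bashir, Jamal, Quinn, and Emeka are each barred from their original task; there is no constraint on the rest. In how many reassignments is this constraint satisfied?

24024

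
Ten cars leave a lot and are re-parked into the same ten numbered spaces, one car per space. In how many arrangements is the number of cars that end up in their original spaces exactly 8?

45

Choose which 8 of the 10 are fixed: C(10,8) = 45.
The other 2 form a derangement: !2 = 1.
Total: 45 × 1 = 45.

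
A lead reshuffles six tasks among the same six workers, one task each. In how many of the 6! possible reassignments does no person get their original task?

!6 = 6! · Σ_{k=0}^{6} (-1)^k/k!
= 6! - 6!/1! + 6!/2! - 6!/3! + 6!/4! - 6!/5! + 6!/6!
= 720 - 720 + 360 - 120 + 30 - 6 + 1
= 265

265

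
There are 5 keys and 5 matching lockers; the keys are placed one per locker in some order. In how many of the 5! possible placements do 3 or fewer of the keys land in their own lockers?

119

Sum C(5,i)·!(5-i) for i = 0..3:
  i=0: C(5,0)·!5 = 1·44 = 44
  i=1: C(5,1)·!4 = 5·9 = 45
  i=2: C(5,2)·!3 = 10·2 = 20
  i=3: C(5,3)·!2 = 10·1 = 10
Total = 119.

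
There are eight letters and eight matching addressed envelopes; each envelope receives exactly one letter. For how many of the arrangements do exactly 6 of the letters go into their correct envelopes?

28

Pick the 6 fixed positions: C(8,6) = 28 ways.
The remaining 2 must be deranged: !2 = 1.
Total: 28 × 1 = 28.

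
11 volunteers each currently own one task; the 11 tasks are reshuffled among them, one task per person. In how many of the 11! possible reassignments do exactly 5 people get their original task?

122430

Pick the 5 fixed positions: C(11,5) = 462 ways.
The remaining 6 must be deranged: !6 = 265.
Total: 462 × 265 = 122430.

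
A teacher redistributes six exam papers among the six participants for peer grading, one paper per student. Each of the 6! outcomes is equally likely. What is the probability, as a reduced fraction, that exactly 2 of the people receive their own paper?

3/16

Favorable outcomes: C(6,2)·!4 = 15·9 = 135.
Total outcomes: 6! = 720.
Probability = 135/720 = 3/16.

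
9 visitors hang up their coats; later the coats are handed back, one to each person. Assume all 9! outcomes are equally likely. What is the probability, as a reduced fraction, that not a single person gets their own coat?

Favorable outcomes: !9 = 133496.
Total outcomes: 9! = 362880.
Probability = 133496/362880 = 16687/45360.

16687/45360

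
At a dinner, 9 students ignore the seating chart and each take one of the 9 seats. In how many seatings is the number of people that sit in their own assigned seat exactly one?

Pick the single fixed position: C(9,1) = 9 ways.
The remaining 8 must be deranged: !8 = 14833.
Total: 9 × 14833 = 133497.

133497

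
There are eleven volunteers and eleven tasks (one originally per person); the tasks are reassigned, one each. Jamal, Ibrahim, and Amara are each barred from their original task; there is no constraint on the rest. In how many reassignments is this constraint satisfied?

Inclusion-exclusion on the 3 forbidden self-matches:
Σ_{j=0}^{3} (-1)^j C(3,j)(11-j)!
= C(3,0)·11! - C(3,1)·10! + C(3,2)·9! - C(3,3)·8!
= 39916800 - 10886400 + 1088640 - 40320
= 30078720

30078720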